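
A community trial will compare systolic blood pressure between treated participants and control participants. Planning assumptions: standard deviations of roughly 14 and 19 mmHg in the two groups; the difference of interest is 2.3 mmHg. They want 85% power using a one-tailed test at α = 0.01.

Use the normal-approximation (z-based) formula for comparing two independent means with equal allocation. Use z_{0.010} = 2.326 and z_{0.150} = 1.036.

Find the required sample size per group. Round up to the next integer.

n = (z_α + z_β)² · (σ₁² + σ₂²) / δ²
  = (2.326 + 1.036)² · (14² + 19² = 557) / 2.3²
  = 11.3030 · 557 / 5.29
  = 1190.13
Round up → n = 1191 per group.

n = 1191 per group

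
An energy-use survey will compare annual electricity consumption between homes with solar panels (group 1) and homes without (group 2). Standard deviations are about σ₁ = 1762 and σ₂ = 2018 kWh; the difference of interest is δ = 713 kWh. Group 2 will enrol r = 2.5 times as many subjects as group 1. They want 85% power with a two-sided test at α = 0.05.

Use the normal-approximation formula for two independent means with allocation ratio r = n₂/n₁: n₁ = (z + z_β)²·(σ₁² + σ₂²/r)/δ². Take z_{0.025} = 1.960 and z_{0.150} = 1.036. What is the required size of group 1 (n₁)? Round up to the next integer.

n₁ = (z_{α/2} + z_β)² · (σ₁² + σ₂²/r) / δ²
   = (1.960 + 1.036)² · (1762² + 2018²/2.5) / 713²
   = 8.9760 · (3104644 + 1628929.6) / 508369
   = 8.9760 · 4733573.6 / 508369
   = 83.58
Round up → n₁ = 84; n₂ = r·n₁ = 2.5 × 84 = 210.

n₁ = 84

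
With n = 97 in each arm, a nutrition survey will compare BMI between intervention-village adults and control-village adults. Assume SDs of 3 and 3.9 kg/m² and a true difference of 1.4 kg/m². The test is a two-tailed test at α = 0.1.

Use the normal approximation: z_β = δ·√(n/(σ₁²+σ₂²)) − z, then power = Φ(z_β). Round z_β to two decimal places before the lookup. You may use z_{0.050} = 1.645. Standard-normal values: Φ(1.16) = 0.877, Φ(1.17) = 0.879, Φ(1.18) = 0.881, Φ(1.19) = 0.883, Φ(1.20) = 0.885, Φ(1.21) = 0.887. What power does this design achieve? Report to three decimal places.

Power ≈ 0.877

z_β = δ·√(n/(σ₁²+σ₂²)) − z_{α/2}
    = 1.4 · √(97/24.21) − 1.645
    = 1.4 · 2.00165 − 1.645
    = 2.8023 − 1.645 = 1.1573 → 1.16
Power = Φ(1.16) = 0.877.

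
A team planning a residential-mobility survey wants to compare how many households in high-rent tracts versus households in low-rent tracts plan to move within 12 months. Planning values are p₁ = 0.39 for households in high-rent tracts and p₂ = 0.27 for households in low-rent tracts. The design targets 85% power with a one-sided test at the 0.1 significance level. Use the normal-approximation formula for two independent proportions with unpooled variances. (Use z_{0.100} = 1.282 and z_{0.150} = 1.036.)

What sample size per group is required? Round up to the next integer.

n = (z_α + z_β)² · [p₁(1−p₁) + p₂(1−p₂)] / (p₁ − p₂)²
  = (1.282 + 1.036)² · (0.39·0.61 + 0.27·0.73) / (0.12)²
  = (2.318)² · (0.2379 + 0.1971) / 0.0144
  = 5.3731 · 0.4350 / 0.0144
  = 162.31
Round up → n = 163 per group.

n = 163 per group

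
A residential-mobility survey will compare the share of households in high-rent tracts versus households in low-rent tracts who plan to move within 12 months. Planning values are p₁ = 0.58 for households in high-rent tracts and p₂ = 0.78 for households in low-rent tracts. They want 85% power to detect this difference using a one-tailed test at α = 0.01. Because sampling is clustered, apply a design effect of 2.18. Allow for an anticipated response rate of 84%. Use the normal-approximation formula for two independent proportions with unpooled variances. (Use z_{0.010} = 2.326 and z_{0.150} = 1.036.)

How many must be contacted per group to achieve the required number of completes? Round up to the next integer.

n = (z_α + z_β)² · [p₁(1−p₁) + p₂(1−p₂)] / (p₁ − p₂)²
  = (2.326 + 1.036)² · (0.58·0.42 + 0.78·0.22) / (-0.20)²
  = (3.362)² · (0.2436 + 0.1716) / 0.0400
  = 11.3030 · 0.4152 / 0.0400
  = 117.33
Design effect: 2.18 × 117.33 = 255.77.
Adjust for 84% response: 255.77 / 0.84 = 304.49.
Round up → n = 305 per group.

n = 305 per group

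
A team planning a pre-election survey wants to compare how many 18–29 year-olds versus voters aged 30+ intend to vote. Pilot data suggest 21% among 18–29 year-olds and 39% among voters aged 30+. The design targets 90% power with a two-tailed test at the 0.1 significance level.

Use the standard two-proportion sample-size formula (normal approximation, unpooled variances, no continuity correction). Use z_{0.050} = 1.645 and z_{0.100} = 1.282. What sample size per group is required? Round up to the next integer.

n = 107 per group

n = (z_{α/2} + z_β)² · [p₁(1−p₁) + p₂(1−p₂)] / (p₁ − p₂)²
  = (1.645 + 1.282)² · (0.21·0.79 + 0.39·0.61) / (-0.18)²
  = (2.927)² · (0.1659 + 0.2379) / 0.0324
  = 8.5673 · 0.4038 / 0.0324
  = 106.77
Round up → n = 107 per group.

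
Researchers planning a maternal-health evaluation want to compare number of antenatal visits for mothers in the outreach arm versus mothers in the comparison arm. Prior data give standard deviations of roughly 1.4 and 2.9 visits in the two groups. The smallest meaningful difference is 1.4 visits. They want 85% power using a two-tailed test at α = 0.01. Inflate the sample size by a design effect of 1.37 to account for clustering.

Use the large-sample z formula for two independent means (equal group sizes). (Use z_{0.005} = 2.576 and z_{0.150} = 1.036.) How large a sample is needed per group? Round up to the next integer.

n = (z_{α/2} + z_β)² · (σ₁² + σ₂²) / δ²
  = (2.576 + 1.036)² · (1.4² + 2.9² = 10.37) / 1.4²
  = 13.0465 · 10.37 / 1.96
  = 69.03
Design effect: 1.37 × 69.03 = 94.57.
Round up → n = 95 per group.

n = 95 per group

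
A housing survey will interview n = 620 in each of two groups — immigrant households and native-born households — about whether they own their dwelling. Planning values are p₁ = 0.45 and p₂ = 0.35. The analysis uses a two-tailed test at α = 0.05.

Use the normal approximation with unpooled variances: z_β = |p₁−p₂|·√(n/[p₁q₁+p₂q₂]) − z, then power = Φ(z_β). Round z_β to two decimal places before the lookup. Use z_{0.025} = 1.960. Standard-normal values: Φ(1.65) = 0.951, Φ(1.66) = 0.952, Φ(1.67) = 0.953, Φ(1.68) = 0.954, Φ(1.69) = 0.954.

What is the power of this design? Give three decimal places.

z_β = |p₁−p₂|·√(n/[p₁q₁+p₂q₂]) − z_{α/2}
    = 0.10 · √(620/0.4750) − 1.960
    = 0.10 · 36.1284 − 1.960
    = 3.6128 − 1.960 = 1.6528 → 1.65
Power = Φ(1.65) = 0.951.

Power ≈ 0.951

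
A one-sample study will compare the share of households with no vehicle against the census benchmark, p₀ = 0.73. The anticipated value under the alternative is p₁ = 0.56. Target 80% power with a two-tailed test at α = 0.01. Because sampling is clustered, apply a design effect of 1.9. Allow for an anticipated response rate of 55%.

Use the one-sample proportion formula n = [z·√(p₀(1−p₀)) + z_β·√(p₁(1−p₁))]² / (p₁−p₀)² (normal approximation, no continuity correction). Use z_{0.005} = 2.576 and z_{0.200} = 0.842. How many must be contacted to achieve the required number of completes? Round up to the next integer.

n = [z_{α/2}·√(p₀q₀) + z_β·√(p₁q₁)]² / (p₁ − p₀)²
  = [2.576·√(0.73·0.27) + 0.842·√(0.56·0.44)]² / (-0.17)²
  = [2.576·0.4440 + 0.842·0.4964]² / 0.0289
  = [1.5616]² / 0.0289
  = 84.38
Design effect: 1.9 × 84.38 = 160.32.
Adjust for 55% response: 160.32 / 0.55 = 291.50.
Round up → n = 292.

n = 292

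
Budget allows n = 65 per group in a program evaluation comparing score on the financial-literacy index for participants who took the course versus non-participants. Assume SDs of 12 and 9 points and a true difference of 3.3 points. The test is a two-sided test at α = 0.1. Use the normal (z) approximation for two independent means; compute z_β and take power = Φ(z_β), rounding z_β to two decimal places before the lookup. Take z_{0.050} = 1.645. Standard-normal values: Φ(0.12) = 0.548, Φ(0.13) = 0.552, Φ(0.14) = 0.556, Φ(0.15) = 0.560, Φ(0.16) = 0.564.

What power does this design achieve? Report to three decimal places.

Power ≈ 0.552

z_β = δ·√(n/(σ₁²+σ₂²)) − z_{α/2}
    = 3.3 · √(65/225) − 1.645
    = 3.3 · 0.53748 − 1.645
    = 1.7737 − 1.645 = 0.1287 → 0.13
Power = Φ(0.13) = 0.552.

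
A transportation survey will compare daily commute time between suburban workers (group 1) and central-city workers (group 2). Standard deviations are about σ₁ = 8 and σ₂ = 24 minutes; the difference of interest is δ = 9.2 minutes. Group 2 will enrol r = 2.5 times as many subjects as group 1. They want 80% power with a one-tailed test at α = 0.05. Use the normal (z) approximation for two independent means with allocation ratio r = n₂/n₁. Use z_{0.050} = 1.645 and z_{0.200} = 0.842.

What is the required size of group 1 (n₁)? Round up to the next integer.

n₁ = (z_α + z_β)² · (σ₁² + σ₂²/r) / δ²
   = (1.645 + 0.842)² · (8² + 24²/2.5) / 9.2²
   = 6.1852 · (64 + 230.4) / 84.64
   = 6.1852 · 294.4 / 84.64
   = 21.51
Round up → n₁ = 22; n₂ = r·n₁ = 2.5 × 22 = 55.

n₁ = 22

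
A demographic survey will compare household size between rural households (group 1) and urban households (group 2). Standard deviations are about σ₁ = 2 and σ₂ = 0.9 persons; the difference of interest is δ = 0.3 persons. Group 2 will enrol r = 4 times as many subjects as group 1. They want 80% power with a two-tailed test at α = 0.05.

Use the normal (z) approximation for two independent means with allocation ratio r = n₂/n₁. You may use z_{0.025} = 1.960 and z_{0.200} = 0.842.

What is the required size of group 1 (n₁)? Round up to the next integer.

n₁ = 367

n₁ = (z_{α/2} + z_β)² · (σ₁² + σ₂²/r) / δ²
   = (1.960 + 0.842)² · (2² + 0.9²/4) / 0.3²
   = 7.8512 · (4 + 0.2025) / 0.09
   = 7.8512 · 4.2025 / 0.09
   = 366.61
Round up → n₁ = 367; n₂ = r·n₁ = 4 × 367 = 1468.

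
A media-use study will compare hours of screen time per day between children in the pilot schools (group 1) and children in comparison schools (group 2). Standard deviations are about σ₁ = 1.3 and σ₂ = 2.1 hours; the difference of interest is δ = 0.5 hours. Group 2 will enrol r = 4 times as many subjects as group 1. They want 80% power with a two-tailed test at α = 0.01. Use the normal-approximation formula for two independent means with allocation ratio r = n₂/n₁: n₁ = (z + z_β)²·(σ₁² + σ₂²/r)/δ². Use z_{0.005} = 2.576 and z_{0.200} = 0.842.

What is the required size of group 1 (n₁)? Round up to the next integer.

n₁ = (z_{α/2} + z_β)² · (σ₁² + σ₂²/r) / δ²
   = (2.576 + 0.842)² · (1.3² + 2.1²/4) / 0.5²
   = 11.6827 · (1.69 + 1.1025) / 0.25
   = 11.6827 · 2.7925 / 0.25
   = 130.50
Round up → n₁ = 131; n₂ = r·n₁ = 4 × 131 = 524.

n₁ = 131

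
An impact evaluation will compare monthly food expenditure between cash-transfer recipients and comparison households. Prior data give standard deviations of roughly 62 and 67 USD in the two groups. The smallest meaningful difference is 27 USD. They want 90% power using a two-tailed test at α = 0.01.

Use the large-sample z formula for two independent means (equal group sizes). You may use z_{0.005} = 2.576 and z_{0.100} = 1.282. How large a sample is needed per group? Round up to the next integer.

n = 171 per group

n = (z_{α/2} + z_β)² · (σ₁² + σ₂²) / δ²
  = (2.576 + 1.282)² · (62² + 67² = 8333) / 27²
  = 14.8842 · 8333 / 729
  = 170.14
Round up → n = 171 per group.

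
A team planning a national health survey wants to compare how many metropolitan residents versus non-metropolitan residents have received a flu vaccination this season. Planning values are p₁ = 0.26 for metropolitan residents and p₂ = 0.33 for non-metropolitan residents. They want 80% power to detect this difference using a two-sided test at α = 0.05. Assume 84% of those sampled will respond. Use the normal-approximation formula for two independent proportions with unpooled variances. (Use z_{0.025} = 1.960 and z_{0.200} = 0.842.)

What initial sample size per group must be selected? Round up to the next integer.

n = 789 per group

n = (z_{α/2} + z_β)² · [p₁(1−p₁) + p₂(1−p₂)] / (p₁ − p₂)²
  = (1.960 + 0.842)² · (0.26·0.74 + 0.33·0.67) / (-0.07)²
  = (2.802)² · (0.1924 + 0.2211) / 0.0049
  = 7.8512 · 0.4135 / 0.0049
  = 662.55
Adjust for 84% response: 662.55 / 0.84 = 788.74.
Round up → n = 789 per group.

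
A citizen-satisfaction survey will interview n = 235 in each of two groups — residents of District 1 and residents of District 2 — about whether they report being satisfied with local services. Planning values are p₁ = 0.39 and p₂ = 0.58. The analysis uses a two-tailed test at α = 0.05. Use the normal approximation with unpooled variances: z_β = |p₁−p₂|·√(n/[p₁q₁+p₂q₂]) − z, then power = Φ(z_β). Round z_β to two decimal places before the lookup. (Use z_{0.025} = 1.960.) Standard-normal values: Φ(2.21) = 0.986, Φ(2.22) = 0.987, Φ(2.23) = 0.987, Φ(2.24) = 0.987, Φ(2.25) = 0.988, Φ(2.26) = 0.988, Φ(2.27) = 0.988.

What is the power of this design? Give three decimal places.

z_β = |p₁−p₂|·√(n/[p₁q₁+p₂q₂]) − z_{α/2}
    = 0.19 · √(235/0.4815) − 1.960
    = 0.19 · 22.0920 − 1.960
    = 4.1975 − 1.960 = 2.2375 → 2.24
Power = Φ(2.24) = 0.987.

Power ≈ 0.987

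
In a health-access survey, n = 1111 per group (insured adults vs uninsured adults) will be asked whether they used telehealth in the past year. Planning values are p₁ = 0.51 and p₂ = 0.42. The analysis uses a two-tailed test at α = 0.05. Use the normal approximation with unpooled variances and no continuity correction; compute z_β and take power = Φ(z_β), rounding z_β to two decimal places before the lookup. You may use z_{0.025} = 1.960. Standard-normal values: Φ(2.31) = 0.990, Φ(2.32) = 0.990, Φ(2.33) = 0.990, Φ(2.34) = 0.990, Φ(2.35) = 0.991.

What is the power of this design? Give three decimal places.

Power ≈ 0.990

z_β = |p₁−p₂|·√(n/[p₁q₁+p₂q₂]) − z_{α/2}
    = 0.09 · √(1111/0.4935) − 1.960
    = 0.09 · 47.4475 − 1.960
    = 4.2703 − 1.960 = 2.3103 → 2.31
Power = Φ(2.31) = 0.990.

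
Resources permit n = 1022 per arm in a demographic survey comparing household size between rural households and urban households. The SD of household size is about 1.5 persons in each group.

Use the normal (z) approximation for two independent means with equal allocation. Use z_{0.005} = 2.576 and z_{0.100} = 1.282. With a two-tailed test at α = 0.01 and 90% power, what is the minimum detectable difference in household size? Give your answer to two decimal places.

Minimum detectable difference ≈ 0.26 persons

δ = (z_{α/2} + z_β) · √((σ₁²+σ₂²)/n)
  = (2.576 + 1.282) · √(4.5/1022)
  = 3.858 · √0.0044
  = 3.858 · 0.0664
  = 0.2560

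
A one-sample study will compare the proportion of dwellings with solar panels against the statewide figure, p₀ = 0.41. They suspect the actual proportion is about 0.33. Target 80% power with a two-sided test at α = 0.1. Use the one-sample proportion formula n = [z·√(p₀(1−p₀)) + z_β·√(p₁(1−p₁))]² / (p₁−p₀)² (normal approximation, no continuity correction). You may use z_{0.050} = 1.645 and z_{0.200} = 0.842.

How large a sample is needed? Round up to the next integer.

n = 227

n = [z_{α/2}·√(p₀q₀) + z_β·√(p₁q₁)]² / (p₁ − p₀)²
  = [1.645·√(0.41·0.59) + 0.842·√(0.33·0.67)]² / (-0.08)²
  = [1.645·0.4918 + 0.842·0.4702]² / 0.0064
  = [1.2050]² / 0.0064
  = 226.87
Round up → n = 227.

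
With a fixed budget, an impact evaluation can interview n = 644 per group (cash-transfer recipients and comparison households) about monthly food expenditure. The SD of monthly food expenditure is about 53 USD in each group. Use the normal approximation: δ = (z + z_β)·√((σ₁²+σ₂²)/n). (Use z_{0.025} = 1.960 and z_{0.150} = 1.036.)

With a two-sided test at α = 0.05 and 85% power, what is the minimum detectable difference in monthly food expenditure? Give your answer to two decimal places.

δ = (z_{α/2} + z_β) · √((σ₁²+σ₂²)/n)
  = (1.960 + 1.036) · √(5618/644)
  = 2.996 · √8.7236
  = 2.996 · 2.9536
  = 8.8489

Minimum detectable difference ≈ 8.85 USD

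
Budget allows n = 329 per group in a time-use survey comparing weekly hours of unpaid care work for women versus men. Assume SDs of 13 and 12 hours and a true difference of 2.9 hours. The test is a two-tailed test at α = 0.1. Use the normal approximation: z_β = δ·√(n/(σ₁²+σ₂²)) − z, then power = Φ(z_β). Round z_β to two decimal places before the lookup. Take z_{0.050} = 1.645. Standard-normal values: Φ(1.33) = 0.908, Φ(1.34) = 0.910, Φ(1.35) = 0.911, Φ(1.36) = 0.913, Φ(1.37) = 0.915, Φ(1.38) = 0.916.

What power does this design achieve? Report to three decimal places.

Power ≈ 0.908

z_β = δ·√(n/(σ₁²+σ₂²)) − z_{α/2}
    = 2.9 · √(329/313) − 1.645
    = 2.9 · 1.02524 − 1.645
    = 2.9732 − 1.645 = 1.3282 → 1.33
Power = Φ(1.33) = 0.908.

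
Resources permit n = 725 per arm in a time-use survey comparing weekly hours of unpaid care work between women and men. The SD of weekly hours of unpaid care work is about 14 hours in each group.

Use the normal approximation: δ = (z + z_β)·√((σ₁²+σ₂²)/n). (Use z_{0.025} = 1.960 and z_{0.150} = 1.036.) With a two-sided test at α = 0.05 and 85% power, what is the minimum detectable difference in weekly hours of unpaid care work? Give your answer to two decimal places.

δ = (z_{α/2} + z_β) · √((σ₁²+σ₂²)/n)
  = (1.960 + 1.036) · √(392/725)
  = 2.996 · √0.54069
  = 2.996 · 0.7353
  = 2.2030

Minimum detectable difference ≈ 2.20 hours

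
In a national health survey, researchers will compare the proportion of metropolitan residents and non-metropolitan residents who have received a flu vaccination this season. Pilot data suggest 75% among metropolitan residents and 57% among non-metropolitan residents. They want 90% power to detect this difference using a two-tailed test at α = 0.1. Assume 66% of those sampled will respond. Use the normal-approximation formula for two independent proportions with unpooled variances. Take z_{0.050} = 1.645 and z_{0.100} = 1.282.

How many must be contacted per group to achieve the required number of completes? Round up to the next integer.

n = (z_{α/2} + z_β)² · [p₁(1−p₁) + p₂(1−p₂)] / (p₁ − p₂)²
  = (1.645 + 1.282)² · (0.75·0.25 + 0.57·0.43) / (0.18)²
  = (2.927)² · (0.1875 + 0.2451) / 0.0324
  = 8.5673 · 0.4326 / 0.0324
  = 114.39
Adjust for 66% response: 114.39 / 0.66 = 173.32.
Round up → n = 174 per group.

n = 174 per group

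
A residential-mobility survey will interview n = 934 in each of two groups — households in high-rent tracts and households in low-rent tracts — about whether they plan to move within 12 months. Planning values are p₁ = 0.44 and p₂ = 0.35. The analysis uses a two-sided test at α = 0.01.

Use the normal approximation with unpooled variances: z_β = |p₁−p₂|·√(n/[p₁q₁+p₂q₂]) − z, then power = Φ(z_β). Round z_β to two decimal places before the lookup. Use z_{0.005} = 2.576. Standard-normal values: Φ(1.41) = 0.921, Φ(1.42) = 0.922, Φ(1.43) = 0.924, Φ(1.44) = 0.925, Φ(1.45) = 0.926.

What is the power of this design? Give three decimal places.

Power ≈ 0.922

z_β = |p₁−p₂|·√(n/[p₁q₁+p₂q₂]) − z_{α/2}
    = 0.09 · √(934/0.4739) − 2.576
    = 0.09 · 44.3946 − 2.576
    = 3.9955 − 2.576 = 1.4195 → 1.42
Power = Φ(1.42) = 0.922.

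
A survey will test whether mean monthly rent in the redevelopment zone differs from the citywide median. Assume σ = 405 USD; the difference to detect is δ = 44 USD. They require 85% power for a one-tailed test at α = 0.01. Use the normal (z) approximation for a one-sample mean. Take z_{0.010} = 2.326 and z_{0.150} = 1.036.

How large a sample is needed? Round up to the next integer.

n = (z_α + z_β)² · σ² / δ²
  = (2.326 + 1.036)² · 405² / 44²
  = 11.3030 · 164025 / 1936
  = 957.64
Round up → n = 958.

n = 958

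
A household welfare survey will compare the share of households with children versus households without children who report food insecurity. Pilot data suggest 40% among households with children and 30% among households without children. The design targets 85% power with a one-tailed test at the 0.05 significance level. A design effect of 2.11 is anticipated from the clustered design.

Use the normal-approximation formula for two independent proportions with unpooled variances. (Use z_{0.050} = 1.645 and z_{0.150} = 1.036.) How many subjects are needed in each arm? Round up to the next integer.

n = (z_α + z_β)² · [p₁(1−p₁) + p₂(1−p₂)] / (p₁ − p₂)²
  = (1.645 + 1.036)² · (0.40·0.60 + 0.30·0.70) / (0.10)²
  = (2.681)² · (0.2400 + 0.2100) / 0.0100
  = 7.1878 · 0.4500 / 0.0100
  = 323.45
Design effect: 2.11 × 323.45 = 682.48.
Round up → n = 683 per group.

n = 683 per group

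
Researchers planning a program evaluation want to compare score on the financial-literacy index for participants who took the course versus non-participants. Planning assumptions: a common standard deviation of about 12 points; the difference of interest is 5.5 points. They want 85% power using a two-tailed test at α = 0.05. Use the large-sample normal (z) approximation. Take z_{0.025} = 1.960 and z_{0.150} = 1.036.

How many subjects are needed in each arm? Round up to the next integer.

n = (z_{α/2} + z_β)² · (σ₁² + σ₂²) / δ²
  = (1.960 + 1.036)² · (2·12² = 288) / 5.5²
  = 8.9760 · 288 / 30.25
  = 85.46
Round up → n = 86 per group.

n = 86 per group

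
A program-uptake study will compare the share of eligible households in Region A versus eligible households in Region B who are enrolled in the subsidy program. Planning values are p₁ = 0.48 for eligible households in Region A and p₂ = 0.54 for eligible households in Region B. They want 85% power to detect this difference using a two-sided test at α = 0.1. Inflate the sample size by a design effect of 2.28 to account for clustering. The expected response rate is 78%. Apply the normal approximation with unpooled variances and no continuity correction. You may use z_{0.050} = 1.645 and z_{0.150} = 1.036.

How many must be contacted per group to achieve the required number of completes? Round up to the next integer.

n = (z_{α/2} + z_β)² · [p₁(1−p₁) + p₂(1−p₂)] / (p₁ − p₂)²
  = (1.645 + 1.036)² · (0.48·0.52 + 0.54·0.46) / (-0.06)²
  = (2.681)² · (0.2496 + 0.2484) / 0.0036
  = 7.1878 · 0.4980 / 0.0036
  = 994.31
Design effect: 2.28 × 994.31 = 2267.02.
Adjust for 78% response: 2267.02 / 0.78 = 2906.44.
Round up → n = 2907 per group.

n = 2907 per group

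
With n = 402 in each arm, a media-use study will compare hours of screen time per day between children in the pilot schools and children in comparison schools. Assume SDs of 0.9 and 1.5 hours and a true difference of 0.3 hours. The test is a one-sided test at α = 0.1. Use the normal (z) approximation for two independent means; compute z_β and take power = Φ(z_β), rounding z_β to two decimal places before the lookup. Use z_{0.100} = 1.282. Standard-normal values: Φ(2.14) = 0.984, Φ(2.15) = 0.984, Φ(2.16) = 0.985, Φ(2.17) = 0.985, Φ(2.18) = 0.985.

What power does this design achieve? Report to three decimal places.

z_β = δ·√(n/(σ₁²+σ₂²)) − z_α
    = 0.3 · √(402/3.06) − 1.282
    = 0.3 · 11.46179 − 1.282
    = 3.4385 − 1.282 = 2.1565 → 2.16
Power = Φ(2.16) = 0.985.

Power ≈ 0.985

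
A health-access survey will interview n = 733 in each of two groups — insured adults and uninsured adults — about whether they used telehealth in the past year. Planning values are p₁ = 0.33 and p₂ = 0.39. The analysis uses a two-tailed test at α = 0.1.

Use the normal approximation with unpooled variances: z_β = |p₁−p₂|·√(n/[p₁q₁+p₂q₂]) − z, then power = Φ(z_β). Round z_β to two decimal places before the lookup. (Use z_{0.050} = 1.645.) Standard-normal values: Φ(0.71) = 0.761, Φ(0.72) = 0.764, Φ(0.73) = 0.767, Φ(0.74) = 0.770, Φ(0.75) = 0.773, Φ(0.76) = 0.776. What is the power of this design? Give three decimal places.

z_β = |p₁−p₂|·√(n/[p₁q₁+p₂q₂]) − z_{α/2}
    = 0.06 · √(733/0.4590) − 1.645
    = 0.06 · 39.9619 − 1.645
    = 2.3977 − 1.645 = 0.7527 → 0.75
Power = Φ(0.75) = 0.773.

Power ≈ 0.773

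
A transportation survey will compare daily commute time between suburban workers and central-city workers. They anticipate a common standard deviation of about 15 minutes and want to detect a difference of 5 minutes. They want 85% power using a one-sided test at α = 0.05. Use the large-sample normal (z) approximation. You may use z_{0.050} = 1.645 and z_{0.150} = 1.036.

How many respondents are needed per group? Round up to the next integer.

n = 130 per group

n = (z_α + z_β)² · (σ₁² + σ₂²) / δ²
  = (1.645 + 1.036)² · (2·15² = 450) / 5²
  = 7.1878 · 450 / 25
  = 129.38
Round up → n = 130 per group.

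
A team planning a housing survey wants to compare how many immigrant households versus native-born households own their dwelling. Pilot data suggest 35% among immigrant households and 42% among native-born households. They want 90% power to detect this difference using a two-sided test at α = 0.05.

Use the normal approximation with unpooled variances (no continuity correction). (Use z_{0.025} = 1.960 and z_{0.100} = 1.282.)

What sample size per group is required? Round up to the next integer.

n = (z_{α/2} + z_β)² · [p₁(1−p₁) + p₂(1−p₂)] / (p₁ − p₂)²
  = (1.960 + 1.282)² · (0.35·0.65 + 0.42·0.58) / (-0.07)²
  = (3.242)² · (0.2275 + 0.2436) / 0.0049
  = 10.5106 · 0.4711 / 0.0049
  = 1010.52
Round up → n = 1011 per group.

n = 1011 per group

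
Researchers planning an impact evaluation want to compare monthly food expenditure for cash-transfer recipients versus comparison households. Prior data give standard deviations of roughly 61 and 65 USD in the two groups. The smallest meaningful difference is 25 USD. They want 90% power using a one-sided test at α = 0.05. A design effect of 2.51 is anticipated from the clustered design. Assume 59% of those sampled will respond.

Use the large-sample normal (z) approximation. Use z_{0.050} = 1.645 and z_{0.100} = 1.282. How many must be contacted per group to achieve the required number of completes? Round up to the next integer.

n = 464 per group

n = (z_α + z_β)² · (σ₁² + σ₂²) / δ²
  = (1.645 + 1.282)² · (61² + 65² = 7946) / 25²
  = 8.5673 · 7946 / 625
  = 108.92
Design effect: 2.51 × 108.92 = 273.39.
Adjust for 59% response: 273.39 / 0.59 = 463.38.
Round up → n = 464 per group.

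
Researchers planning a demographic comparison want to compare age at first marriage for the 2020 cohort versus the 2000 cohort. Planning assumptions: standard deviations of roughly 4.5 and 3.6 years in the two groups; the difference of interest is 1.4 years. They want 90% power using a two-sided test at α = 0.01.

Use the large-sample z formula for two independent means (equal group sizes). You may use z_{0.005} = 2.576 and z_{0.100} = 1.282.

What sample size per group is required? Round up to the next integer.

n = 253 per group

n = (z_{α/2} + z_β)² · (σ₁² + σ₂²) / δ²
  = (2.576 + 1.282)² · (4.5² + 3.6² = 33.21) / 1.4²
  = 14.8842 · 33.21 / 1.96
  = 252.20
Round up → n = 253 per group.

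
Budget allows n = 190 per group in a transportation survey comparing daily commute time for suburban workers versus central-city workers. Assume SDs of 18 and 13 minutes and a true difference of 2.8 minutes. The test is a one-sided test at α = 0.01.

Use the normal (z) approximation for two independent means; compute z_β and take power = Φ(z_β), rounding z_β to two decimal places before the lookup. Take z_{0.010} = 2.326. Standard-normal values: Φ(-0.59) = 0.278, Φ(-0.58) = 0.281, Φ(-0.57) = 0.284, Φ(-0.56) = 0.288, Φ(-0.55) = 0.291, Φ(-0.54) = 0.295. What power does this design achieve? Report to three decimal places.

Power ≈ 0.278

z_β = δ·√(n/(σ₁²+σ₂²)) − z_α
    = 2.8 · √(190/493) − 2.326
    = 2.8 · 0.62080 − 2.326
    = 1.7382 − 2.326 = -0.5878 → -0.59
Power = Φ(-0.59) = 0.278.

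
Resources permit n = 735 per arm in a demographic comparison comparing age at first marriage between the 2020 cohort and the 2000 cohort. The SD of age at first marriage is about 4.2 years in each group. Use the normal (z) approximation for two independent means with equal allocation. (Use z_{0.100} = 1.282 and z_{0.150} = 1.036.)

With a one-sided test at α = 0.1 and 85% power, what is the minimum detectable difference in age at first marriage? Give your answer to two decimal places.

δ = (z_α + z_β) · √((σ₁²+σ₂²)/n)
  = (1.282 + 1.036) · √(35.28/735)
  = 2.318 · √0.048
  = 2.318 · 0.2191
  = 0.5078

Minimum detectable difference ≈ 0.51 years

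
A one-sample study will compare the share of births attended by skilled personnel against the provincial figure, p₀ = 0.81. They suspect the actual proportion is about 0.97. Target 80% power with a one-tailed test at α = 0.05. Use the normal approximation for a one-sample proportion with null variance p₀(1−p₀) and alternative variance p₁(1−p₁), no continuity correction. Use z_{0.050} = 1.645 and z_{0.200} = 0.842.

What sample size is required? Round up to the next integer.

n = [z_α·√(p₀q₀) + z_β·√(p₁q₁)]² / (p₁ − p₀)²
  = [1.645·√(0.81·0.19) + 0.842·√(0.97·0.03)]² / (0.16)²
  = [1.645·0.3923 + 0.842·0.1706]² / 0.0256
  = [0.7890]² / 0.0256
  = 24.32
Round up → n = 25.

n = 25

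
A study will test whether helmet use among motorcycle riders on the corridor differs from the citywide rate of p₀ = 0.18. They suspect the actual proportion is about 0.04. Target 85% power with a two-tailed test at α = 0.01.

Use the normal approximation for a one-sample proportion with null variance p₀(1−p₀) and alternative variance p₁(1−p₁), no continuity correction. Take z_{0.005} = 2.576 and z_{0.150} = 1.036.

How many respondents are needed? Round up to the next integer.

n = [z_{α/2}·√(p₀q₀) + z_β·√(p₁q₁)]² / (p₁ − p₀)²
  = [2.576·√(0.18·0.82) + 1.036·√(0.04·0.96)]² / (-0.14)²
  = [2.576·0.3842 + 1.036·0.1960]² / 0.0196
  = [1.1927]² / 0.0196
  = 72.58
Round up → n = 73.

n = 73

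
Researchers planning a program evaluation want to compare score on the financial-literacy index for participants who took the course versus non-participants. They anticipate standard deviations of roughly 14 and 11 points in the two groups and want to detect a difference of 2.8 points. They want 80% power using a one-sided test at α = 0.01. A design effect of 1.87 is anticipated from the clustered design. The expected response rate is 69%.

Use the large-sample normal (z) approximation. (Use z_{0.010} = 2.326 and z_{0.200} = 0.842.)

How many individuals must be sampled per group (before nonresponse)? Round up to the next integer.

n = 1100 per group

n = (z_α + z_β)² · (σ₁² + σ₂²) / δ²
  = (2.326 + 0.842)² · (14² + 11² = 317) / 2.8²
  = 10.0362 · 317 / 7.84
  = 405.80
Design effect: 1.87 × 405.80 = 758.85.
Adjust for 69% response: 758.85 / 0.69 = 1099.78.
Round up → n = 1100 per group.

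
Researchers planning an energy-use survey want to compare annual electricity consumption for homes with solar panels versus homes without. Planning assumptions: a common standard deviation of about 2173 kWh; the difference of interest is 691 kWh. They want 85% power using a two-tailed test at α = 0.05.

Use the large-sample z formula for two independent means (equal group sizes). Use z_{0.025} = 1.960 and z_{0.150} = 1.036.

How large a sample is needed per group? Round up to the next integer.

n = 178 per group

n = (z_{α/2} + z_β)² · (σ₁² + σ₂²) / δ²
  = (1.960 + 1.036)² · (2·2173² = 9443858) / 691²
  = 8.9760 · 9443858 / 477481
  = 177.53
Round up → n = 178 per group.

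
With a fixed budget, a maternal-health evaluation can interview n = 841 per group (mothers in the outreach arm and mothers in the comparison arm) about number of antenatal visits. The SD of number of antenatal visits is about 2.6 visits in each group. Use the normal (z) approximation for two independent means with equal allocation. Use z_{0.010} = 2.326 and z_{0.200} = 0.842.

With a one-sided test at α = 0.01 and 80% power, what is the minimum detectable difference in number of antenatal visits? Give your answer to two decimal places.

δ = (z_α + z_β) · √((σ₁²+σ₂²)/n)
  = (2.326 + 0.842) · √(13.52/841)
  = 3.168 · √0.01608
  = 3.168 · 0.1268
  = 0.4017

Minimum detectable difference ≈ 0.40 visits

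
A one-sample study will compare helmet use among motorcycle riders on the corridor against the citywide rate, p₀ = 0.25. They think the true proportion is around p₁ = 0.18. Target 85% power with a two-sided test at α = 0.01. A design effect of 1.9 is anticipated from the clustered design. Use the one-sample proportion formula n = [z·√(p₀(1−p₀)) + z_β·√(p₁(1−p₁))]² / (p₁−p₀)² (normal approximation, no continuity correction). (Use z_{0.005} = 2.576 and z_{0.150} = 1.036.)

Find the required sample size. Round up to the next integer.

n = [z_{α/2}·√(p₀q₀) + z_β·√(p₁q₁)]² / (p₁ − p₀)²
  = [2.576·√(0.25·0.75) + 1.036·√(0.18·0.82)]² / (-0.07)²
  = [2.576·0.4330 + 1.036·0.3842]² / 0.0049
  = [1.5135]² / 0.0049
  = 467.46
Design effect: 1.9 × 467.46 = 888.18.
Round up → n = 889.

n = 889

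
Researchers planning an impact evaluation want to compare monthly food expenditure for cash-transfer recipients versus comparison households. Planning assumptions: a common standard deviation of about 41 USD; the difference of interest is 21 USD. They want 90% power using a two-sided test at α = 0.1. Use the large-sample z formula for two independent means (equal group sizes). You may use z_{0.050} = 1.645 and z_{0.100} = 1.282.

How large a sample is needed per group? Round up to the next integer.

n = 66 per group

n = (z_{α/2} + z_β)² · (σ₁² + σ₂²) / δ²
  = (1.645 + 1.282)² · (2·41² = 3362) / 21²
  = 8.5673 · 3362 / 441
  = 65.31
Round up → n = 66 per group.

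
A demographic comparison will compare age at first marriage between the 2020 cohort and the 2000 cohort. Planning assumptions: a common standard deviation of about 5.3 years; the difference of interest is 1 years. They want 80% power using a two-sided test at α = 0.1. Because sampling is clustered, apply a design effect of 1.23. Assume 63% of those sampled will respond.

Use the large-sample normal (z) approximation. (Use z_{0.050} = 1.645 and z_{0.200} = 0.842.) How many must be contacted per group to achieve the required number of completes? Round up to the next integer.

n = (z_{α/2} + z_β)² · (σ₁² + σ₂²) / δ²
  = (1.645 + 0.842)² · (2·5.3² = 56.18) / 1²
  = 6.1852 · 56.18 / 1
  = 347.48
Design effect: 1.23 × 347.48 = 427.40.
Adjust for 63% response: 427.40 / 0.63 = 678.42.
Round up → n = 679 per group.

n = 679 per group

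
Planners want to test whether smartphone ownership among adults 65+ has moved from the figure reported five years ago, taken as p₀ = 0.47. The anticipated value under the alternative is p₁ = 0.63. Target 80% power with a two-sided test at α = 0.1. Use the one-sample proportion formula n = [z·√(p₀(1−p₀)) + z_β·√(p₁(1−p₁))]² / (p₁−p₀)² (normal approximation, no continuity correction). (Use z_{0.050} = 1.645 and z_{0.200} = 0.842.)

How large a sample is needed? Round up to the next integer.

n = 59

n = [z_{α/2}·√(p₀q₀) + z_β·√(p₁q₁)]² / (p₁ − p₀)²
  = [1.645·√(0.47·0.53) + 0.842·√(0.63·0.37)]² / (0.16)²
  = [1.645·0.4991 + 0.842·0.4828]² / 0.0256
  = [1.2275]² / 0.0256
  = 58.86
Round up → n = 59.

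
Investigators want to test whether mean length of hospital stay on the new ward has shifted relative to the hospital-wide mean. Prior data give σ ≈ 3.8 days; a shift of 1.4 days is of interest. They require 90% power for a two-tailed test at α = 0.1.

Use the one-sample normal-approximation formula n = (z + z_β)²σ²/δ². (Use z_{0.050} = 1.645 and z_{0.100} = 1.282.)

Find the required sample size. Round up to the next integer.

n = 64

n = (z_{α/2} + z_β)² · σ² / δ²
  = (1.645 + 1.282)² · 3.8² / 1.4²
  = 8.5673 · 14.44 / 1.96
  = 63.12
Round up → n = 64.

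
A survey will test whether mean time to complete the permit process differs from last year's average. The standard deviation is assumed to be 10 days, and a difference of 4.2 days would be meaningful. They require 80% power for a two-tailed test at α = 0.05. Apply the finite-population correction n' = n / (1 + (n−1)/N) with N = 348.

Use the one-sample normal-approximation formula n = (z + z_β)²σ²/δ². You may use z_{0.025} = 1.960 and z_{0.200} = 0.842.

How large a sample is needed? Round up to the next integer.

n = (z_{α/2} + z_β)² · σ² / δ²
  = (1.960 + 0.842)² · 10² / 4.2²
  = 7.8512 · 100 / 17.64
  = 44.51
Finite-population correction (N = 348): 44.51 / (1 + (44.51 − 1)/348) = 39.56.
Round up → n = 40.

n = 40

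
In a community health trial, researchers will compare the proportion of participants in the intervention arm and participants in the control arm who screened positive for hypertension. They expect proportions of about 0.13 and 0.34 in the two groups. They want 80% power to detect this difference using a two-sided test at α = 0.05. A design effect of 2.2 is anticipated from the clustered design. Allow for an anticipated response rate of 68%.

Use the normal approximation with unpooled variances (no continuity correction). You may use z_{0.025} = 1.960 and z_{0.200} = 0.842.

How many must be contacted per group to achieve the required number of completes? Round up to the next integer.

n = 195 per group

n = (z_{α/2} + z_β)² · [p₁(1−p₁) + p₂(1−p₂)] / (p₁ − p₂)²
  = (1.960 + 0.842)² · (0.13·0.87 + 0.34·0.66) / (-0.21)²
  = (2.802)² · (0.1131 + 0.2244) / 0.0441
  = 7.8512 · 0.3375 / 0.0441
  = 60.09
Design effect: 2.2 × 60.09 = 132.19.
Adjust for 68% response: 132.19 / 0.68 = 194.40.
Round up → n = 195 per group.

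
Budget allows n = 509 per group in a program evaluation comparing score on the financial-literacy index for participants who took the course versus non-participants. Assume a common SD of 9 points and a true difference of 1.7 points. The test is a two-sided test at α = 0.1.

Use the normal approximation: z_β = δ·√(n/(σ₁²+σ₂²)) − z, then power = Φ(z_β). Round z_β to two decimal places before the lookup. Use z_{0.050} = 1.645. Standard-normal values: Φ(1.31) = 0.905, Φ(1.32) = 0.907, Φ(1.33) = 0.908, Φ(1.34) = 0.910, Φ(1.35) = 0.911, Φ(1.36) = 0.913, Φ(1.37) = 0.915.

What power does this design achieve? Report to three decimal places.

z_β = δ·√(n/(σ₁²+σ₂²)) − z_{α/2}
    = 1.7 · √(509/162) − 1.645
    = 1.7 · 1.77256 − 1.645
    = 3.0134 − 1.645 = 1.3684 → 1.37
Power = Φ(1.37) = 0.915.

Power ≈ 0.915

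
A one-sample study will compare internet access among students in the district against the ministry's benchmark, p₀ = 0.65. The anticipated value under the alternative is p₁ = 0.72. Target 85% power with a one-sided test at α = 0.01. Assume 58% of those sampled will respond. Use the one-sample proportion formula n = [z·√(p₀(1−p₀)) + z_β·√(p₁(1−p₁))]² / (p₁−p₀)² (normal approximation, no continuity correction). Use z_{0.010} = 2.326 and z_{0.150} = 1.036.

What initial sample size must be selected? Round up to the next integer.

n = 873

n = [z_α·√(p₀q₀) + z_β·√(p₁q₁)]² / (p₁ − p₀)²
  = [2.326·√(0.65·0.35) + 1.036·√(0.72·0.28)]² / (0.07)²
  = [2.326·0.4770 + 1.036·0.4490]² / 0.0049
  = [1.5746]² / 0.0049
  = 505.99
Adjust for 58% response: 505.99 / 0.58 = 872.40.
Round up → n = 873.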